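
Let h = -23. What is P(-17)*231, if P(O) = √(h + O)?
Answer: 462*I*√10 ≈ 1461.0*I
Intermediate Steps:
P(O) = √(-23 + O)
P(-17)*231 = √(-23 - 17)*231 = √(-40)*231 = (2*I*√10)*231 = 462*I*√10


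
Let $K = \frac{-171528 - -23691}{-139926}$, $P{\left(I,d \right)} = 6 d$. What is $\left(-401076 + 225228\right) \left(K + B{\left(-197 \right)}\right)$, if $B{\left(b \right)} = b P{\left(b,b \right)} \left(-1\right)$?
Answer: $\frac{954918559780836}{23321} \approx 4.0947 \cdot 10^{10}$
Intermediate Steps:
$B{\left(b \right)} = - 6 b^{2}$ ($B{\left(b \right)} = b 6 b \left(-1\right) = 6 b^{2} \left(-1\right) = - 6 b^{2}$)
$K = \frac{49279}{46642}$ ($K = \left(-171528 + 23691\right) \left(- \frac{1}{139926}\right) = \left(-147837\right) \left(- \frac{1}{139926}\right) = \frac{49279}{46642} \approx 1.0565$)
$\left(-401076 + 225228\right) \left(K + B{\left(-197 \right)}\right) = \left(-401076 + 225228\right) \left(\frac{49279}{46642} - 6 \left(-197\right)^{2}\right) = - 175848 \left(\frac{49279}{46642} - 232854\right) = \left(-175848\right) \left(- \frac{10860726989}{46642}\right) = \frac{954918559780836}{23321}$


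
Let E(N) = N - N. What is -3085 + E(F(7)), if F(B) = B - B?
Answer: -3085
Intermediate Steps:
F(B) = 0
E(N) = 0
-3085 + E(F(7)) = -3085 + 0 = -3085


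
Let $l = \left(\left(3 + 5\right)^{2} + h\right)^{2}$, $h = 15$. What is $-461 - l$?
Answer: $-6702$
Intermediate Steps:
$l = 6241$ ($l = \left(\left(3 + 5\right)^{2} + 15\right)^{2} = \left(8^{2} + 15\right)^{2} = \left(64 + 15\right)^{2} = 79^{2} = 6241$)
$-461 - l = -461 - 6241 = -6702$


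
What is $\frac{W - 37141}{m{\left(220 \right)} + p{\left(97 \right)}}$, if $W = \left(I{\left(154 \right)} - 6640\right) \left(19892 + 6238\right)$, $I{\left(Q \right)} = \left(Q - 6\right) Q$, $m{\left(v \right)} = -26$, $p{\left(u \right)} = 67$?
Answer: $\frac{422014619}{41} \approx 1.0293 \cdot 10^{7}$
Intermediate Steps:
$I{\left(Q \right)} = Q \left(-6 + Q\right)$ ($I{\left(Q \right)} = \left(-6 + Q\right) Q = Q \left(-6 + Q\right)$)
$W = 422051760$ ($W = \left(154 \left(-6 + 154\right) - 6640\right) \left(19892 + 6238\right) = \left(154 \cdot 148 - 6640\right) 26130 = \left(22792 - 6640\right) 26130 = 16152 \cdot 26130 = 422051760$)
$\frac{W - 37141}{m{\left(220 \right)} + p{\left(97 \right)}} = \frac{422051760 - 37141}{-26 + 67} = \frac{422014619}{41}$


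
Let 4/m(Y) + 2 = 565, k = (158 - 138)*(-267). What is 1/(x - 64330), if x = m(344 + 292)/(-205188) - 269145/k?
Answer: -10281355116/660881376986663 ≈ -1.5557e-5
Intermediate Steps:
k = -5340 (k = 20*(-267) = -5340)
m(Y) = 4/563 (m(Y) = 4/(-2 + 565) = 4/563)
x = 518197625617/10281355116 (x = (4/563)/(-205188) - 269145/(-5340) = (4/563)*(-1/205188) - 269145*(-1/5340) = -1/28880211 + 17943/356 = 518197625617/10281355116 ≈ 50.402)
1/(x - 64330) = 1/(518197625617/10281355116 - 64330) = 1/(-660881376986663/10281355116) = -10281355116/660881376986663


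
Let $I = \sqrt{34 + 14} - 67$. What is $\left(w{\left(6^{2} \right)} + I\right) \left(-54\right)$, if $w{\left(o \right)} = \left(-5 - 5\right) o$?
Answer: $23058 - 216 \sqrt{3} \approx 22684.0$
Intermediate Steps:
$I = -67 + 4 \sqrt{3}$ ($I = \sqrt{48} - 67 = 4 \sqrt{3} - 67 = -67 + 4 \sqrt{3} \approx -60.072$)
$w{\left(o \right)} = - 10 o$
$\left(w{\left(6^{2} \right)} + I\right) \left(-54\right) = \left(- 10 \cdot 6^{2} - \left(67 - 4 \sqrt{3}\right)\right) \left(-54\right) = \left(\left(-10\right) 36 - \left(67 - 4 \sqrt{3}\right)\right) \left(-54\right) = \left(-360 - \left(67 - 4 \sqrt{3}\right)\right) \left(-54\right) = \left(-427 + 4 \sqrt{3}\right) \left(-54\right) = 23058 - 216 \sqrt{3}$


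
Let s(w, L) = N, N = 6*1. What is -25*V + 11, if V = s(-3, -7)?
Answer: -139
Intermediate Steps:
N = 6
s(w, L) = 6
V = 6
-25*V + 11 = -25*6 + 11 = -150 + 11 = -139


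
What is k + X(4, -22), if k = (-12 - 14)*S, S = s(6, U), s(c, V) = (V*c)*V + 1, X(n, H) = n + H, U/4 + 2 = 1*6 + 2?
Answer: -89900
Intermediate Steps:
U = 24 (U = -8 + 4*(1*6 + 2) = -8 + 4*(6 + 2) = -8 + 4*8 = -8 + 32 = 24)
X(n, H) = H + n
s(c, V) = 1 + c*V² (s(c, V) = c*V² + 1 = 1 + c*V²)
S = 3457 (S = 1 + 6*24² = 1 + 6*576 = 1 + 3456 = 3457)
k = -89882 (k = (-12 - 14)*3457 = -26*3457 = -89882)
k + X(4, -22) = -89882 + (-22 + 4) = -89882 - 18 = -89900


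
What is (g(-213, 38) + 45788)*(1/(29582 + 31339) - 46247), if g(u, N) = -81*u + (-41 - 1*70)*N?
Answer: -165728713486978/60921 ≈ -2.7204e+9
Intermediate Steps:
g(u, N) = -111*N - 81*u (g(u, N) = -81*u + (-41 - 70)*N = -81*u - 111*N = -111*N - 81*u)
(g(-213, 38) + 45788)*(1/(29582 + 31339) - 46247) = ((-111*38 - 81*(-213)) + 45788)*(1/(29582 + 31339) - 46247) = ((-4218 + 17253) + 45788)*(1/60921 - 46247) = (13035 + 45788)*(1/60921 - 46247) = 58823*(-2817413486/60921) = -165728713486978/60921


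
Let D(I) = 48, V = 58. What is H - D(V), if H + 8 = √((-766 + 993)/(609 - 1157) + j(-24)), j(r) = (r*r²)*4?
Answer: -56 + I*√4151433595/274 ≈ -56.0 + 235.15*I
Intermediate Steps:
j(r) = 4*r³ (j(r) = r³*4 = 4*r³)
H = -8 + I*√4151433595/274 (H = -8 + √((-766 + 993)/(609 - 1157) + 4*(-24)³) = -8 + √(227/(-548) + 4*(-13824)) = -8 + √(227*(-1/548) - 55296) = -8 + √(-227/548 - 55296) = -8 + √(-30302435/548) = -8 + I*√4151433595/274 ≈ -8.0 + 235.15*I)
H - D(V) = (-8 + I*√4151433595/274) - 1*48 = (-8 + I*√4151433595/274) - 48 = -56 + I*√4151433595/274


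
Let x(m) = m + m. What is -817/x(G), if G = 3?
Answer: -817/6 ≈ -136.17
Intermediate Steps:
x(m) = 2*m
-817/x(G) = -817/(2*3) = -817/6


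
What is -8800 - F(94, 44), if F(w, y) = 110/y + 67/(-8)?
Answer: -70353/8 ≈ -8794.1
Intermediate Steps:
F(w, y) = -67/8 + 110/y (F(w, y) = 110/y + 67*(-⅛) = 110/y - 67/8 = -67/8 + 110/y)
-8800 - F(94, 44) = -8800 - (-67/8 + 110/44) = -8800 - (-67/8 + 110*(1/44)) = -8800 - (-67/8 + 5/2) = -8800 - 1*(-47/8) = -8800 + 47/8 = -70353/8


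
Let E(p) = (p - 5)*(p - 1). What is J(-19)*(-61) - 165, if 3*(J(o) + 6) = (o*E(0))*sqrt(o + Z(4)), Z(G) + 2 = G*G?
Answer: 201 + 5795*I*sqrt(5)/3 ≈ 201.0 + 4319.3*I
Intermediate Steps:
Z(G) = -2 + G**2 (Z(G) = -2 + G*G = -2 + G**2)
E(p) = (-1 + p)*(-5 + p) (E(p) = (-5 + p)*(-1 + p) = (-1 + p)*(-5 + p))
J(o) = -6 + 5*o*sqrt(14 + o)/3 (J(o) = -6 + ((o*(5 + 0**2 - 6*0))*sqrt(o + (-2 + 4**2)))/3 = -6 + ((o*(5 + 0 + 0))*sqrt(o + (-2 + 16)))/3 = -6 + ((o*5)*sqrt(o + 14))/3 = -6 + ((5*o)*sqrt(14 + o))/3 = -6 + (5*o*sqrt(14 + o))/3 = -6 + 5*o*sqrt(14 + o)/3)
J(-19)*(-61) - 165 = (-6 + (5/3)*(-19)*sqrt(14 - 19))*(-61) - 165 = (-6 + (5/3)*(-19)*sqrt(-5))*(-61) - 165 = (-6 + (5/3)*(-19)*(I*sqrt(5)))*(-61) - 165 = (-6 - 95*I*sqrt(5)/3)*(-61) - 165 = (366 + 5795*I*sqrt(5)/3) - 165 = 201 + 5795*I*sqrt(5)/3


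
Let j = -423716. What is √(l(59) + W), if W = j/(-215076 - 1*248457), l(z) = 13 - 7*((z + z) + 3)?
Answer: I*√178999203953598/463533 ≈ 28.863*I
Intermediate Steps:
l(z) = -8 - 14*z (l(z) = 13 - 7*(2*z + 3) = 13 - 7*(3 + 2*z) = 13 + (-21 - 14*z) = -8 - 14*z)
W = 423716/463533 (W = -423716/(-215076 - 1*248457) = -423716/(-215076 - 248457) = -423716/(-463533) = -423716*(-1/463533) = 423716/463533 ≈ 0.91410)
√(l(59) + W) = √((-8 - 14*59) + 423716/463533) = √((-8 - 826) + 423716/463533) = √(-834 + 423716/463533) = √(-386162806/463533) = I*√178999203953598/463533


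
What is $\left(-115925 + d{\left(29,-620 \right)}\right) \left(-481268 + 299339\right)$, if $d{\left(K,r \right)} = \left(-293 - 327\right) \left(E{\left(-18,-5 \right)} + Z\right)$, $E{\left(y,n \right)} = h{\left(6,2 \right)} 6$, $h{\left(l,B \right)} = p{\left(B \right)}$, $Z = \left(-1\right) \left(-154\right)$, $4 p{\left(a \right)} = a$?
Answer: $38799088185$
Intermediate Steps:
$p{\left(a \right)} = \frac{a}{4}$
$Z = 154$
$h{\left(l,B \right)} = \frac{B}{4}$
$E{\left(y,n \right)} = 3$ ($E{\left(y,n \right)} = \frac{1}{4} \cdot 2 \cdot 6 = \frac{1}{2} \cdot 6 = 3$)
$d{\left(K,r \right)} = -97340$ ($d{\left(K,r \right)} = \left(-293 - 327\right) \left(3 + 154\right) = \left(-620\right) 157 = -97340$)
$\left(-115925 + d{\left(29,-620 \right)}\right) \left(-481268 + 299339\right) = \left(-115925 - 97340\right) \left(-481268 + 299339\right) = \left(-213265\right) \left(-181929\right) = 38799088185$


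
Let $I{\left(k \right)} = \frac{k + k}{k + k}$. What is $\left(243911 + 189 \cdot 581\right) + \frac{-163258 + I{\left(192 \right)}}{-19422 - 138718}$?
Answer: $\frac{55937444057}{158140} \approx 3.5372 \cdot 10^{5}$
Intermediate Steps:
$I{\left(k \right)} = 1$ ($I{\left(k \right)} = \frac{2 k}{2 k} = 2 k \frac{1}{2 k} = 1$)
$\left(243911 + 189 \cdot 581\right) + \frac{-163258 + I{\left(192 \right)}}{-19422 - 138718} = \left(243911 + 189 \cdot 581\right) + \frac{-163258 + 1}{-19422 - 138718} = \left(243911 + 109809\right) - \frac{163257}{-158140} = 353720 - - \frac{163257}{158140} = 353720 + \frac{163257}{158140} = \frac{55937444057}{158140}$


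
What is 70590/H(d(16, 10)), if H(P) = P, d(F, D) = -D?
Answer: -7059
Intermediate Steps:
70590/H(d(16, 10)) = 70590/((-1*10)) = 70590/(-10) = 70590*(-1/10) = -7059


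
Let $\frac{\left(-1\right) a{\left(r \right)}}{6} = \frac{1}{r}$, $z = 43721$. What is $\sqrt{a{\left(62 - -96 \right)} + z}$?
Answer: $\frac{2 \sqrt{68215631}}{79} \approx 209.1$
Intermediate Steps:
$a{\left(r \right)} = - \frac{6}{r}$
$\sqrt{a{\left(62 - -96 \right)} + z} = \sqrt{- \frac{6}{62 - -96} + 43721} = \sqrt{- \frac{6}{62 + 96} + 43721} = \sqrt{- \frac{6}{158} + 43721} = \sqrt{\left(-6\right) \frac{1}{158} + 43721} = \sqrt{- \frac{3}{79} + 43721} = \sqrt{\frac{3453956}{79}} = \frac{2 \sqrt{68215631}}{79}$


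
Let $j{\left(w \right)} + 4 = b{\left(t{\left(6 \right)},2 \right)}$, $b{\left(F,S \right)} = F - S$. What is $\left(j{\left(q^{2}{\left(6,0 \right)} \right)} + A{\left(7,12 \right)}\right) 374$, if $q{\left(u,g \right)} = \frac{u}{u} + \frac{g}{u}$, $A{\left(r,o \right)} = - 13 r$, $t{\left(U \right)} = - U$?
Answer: $-38522$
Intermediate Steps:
$q{\left(u,g \right)} = 1 + \frac{g}{u}$
$j{\left(w \right)} = -12$ ($j{\left(w \right)} = -4 - 8 = -12$)
$\left(j{\left(q^{2}{\left(6,0 \right)} \right)} + A{\left(7,12 \right)}\right) 374 = \left(-12 - 91\right) 374 = \left(-103\right) 374 = -38522$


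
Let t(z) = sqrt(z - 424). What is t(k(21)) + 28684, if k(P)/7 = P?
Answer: 28684 + I*sqrt(277) ≈ 28684.0 + 16.643*I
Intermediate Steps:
k(P) = 7*P
t(z) = sqrt(-424 + z)
t(k(21)) + 28684 = sqrt(-424 + 7*21) + 28684 = sqrt(-424 + 147) + 28684 = sqrt(-277) + 28684 = I*sqrt(277) + 28684 = 28684 + I*sqrt(277)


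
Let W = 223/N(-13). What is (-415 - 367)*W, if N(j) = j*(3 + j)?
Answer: -87193/65 ≈ -1341.4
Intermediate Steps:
W = 223/130 (W = 223/((-13*(3 - 13))) = 223/((-13*(-10))) = 223/130 ≈ 1.7154)
(-415 - 367)*W = (-415 - 367)*(223/130) = -782*223/130 = -87193/65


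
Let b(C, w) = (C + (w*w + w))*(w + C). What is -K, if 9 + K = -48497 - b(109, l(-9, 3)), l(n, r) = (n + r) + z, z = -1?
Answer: 63908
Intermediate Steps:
l(n, r) = -1 + n + r (l(n, r) = (n + r) - 1 = -1 + n + r)
b(C, w) = (C + w)*(C + w + w²) (b(C, w) = (C + (w² + w))*(C + w) = (C + (w + w²))*(C + w) = (C + w + w²)*(C + w) = (C + w)*(C + w + w²))
K = -63908 (K = -9 + (-48497 - (109² + (-1 - 9 + 3)² + (-1 - 9 + 3)³ + 109*(-1 - 9 + 3)² + 2*109*(-1 - 9 + 3))) = -9 + (-48497 - (11881 + (-7)² + (-7)³ + 109*(-7)² + 2*109*(-7))) = -9 + (-48497 - (11881 + 49 - 343 + 109*49 - 1526)) = -9 + (-48497 - (11881 + 49 - 343 + 5341 - 1526)) = -9 + (-48497 - 1*15402) = -9 + (-48497 - 15402) = -9 - 63899 = -63908)
-K = -1*(-63908) = 63908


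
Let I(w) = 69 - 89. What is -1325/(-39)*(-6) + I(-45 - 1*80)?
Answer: -2910/13 ≈ -223.85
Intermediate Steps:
I(w) = -20
-1325/(-39)*(-6) + I(-45 - 1*80) = -1325/(-39)*(-6) - 20 = -1325*(-1/39)*(-6) - 20 = (1325/39)*(-6) - 20 = -2650/13 - 20 = -2910/13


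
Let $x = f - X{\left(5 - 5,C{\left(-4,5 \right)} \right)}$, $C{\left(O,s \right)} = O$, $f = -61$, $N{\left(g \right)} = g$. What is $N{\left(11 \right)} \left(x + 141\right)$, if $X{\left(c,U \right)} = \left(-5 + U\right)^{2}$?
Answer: $-11$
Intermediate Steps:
$x = -142$ ($x = -61 - \left(-5 - 4\right)^{2} = -61 - \left(-9\right)^{2} = -61 - 81 = -142$)
$N{\left(11 \right)} \left(x + 141\right) = 11 \left(-142 + 141\right) = 11 \left(-1\right) = -11$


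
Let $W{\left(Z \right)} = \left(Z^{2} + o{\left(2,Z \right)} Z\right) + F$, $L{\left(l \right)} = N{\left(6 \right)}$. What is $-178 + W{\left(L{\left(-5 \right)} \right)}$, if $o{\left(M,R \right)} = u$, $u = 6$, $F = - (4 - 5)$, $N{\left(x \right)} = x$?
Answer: $-105$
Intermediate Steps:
$L{\left(l \right)} = 6$
$F = 1$ ($F = \left(-1\right) \left(-1\right) = 1$)
$o{\left(M,R \right)} = 6$
$W{\left(Z \right)} = 1 + Z^{2} + 6 Z$ ($W{\left(Z \right)} = \left(Z^{2} + 6 Z\right) + 1 = 1 + Z^{2} + 6 Z$)
$-178 + W{\left(L{\left(-5 \right)} \right)} = -178 + \left(1 + 6^{2} + 6 \cdot 6\right) = -178 + \left(1 + 36 + 36\right) = -178 + 73 = -105$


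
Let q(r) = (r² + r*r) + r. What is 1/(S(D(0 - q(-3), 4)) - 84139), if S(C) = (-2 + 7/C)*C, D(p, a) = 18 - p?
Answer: -1/84198 ≈ -1.1877e-5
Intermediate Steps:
q(r) = r + 2*r² (q(r) = (r² + r²) + r = 2*r² + r = r + 2*r²)
S(C) = C*(-2 + 7/C)
1/(S(D(0 - q(-3), 4)) - 84139) = 1/((7 - 2*(18 - (0 - (-3)*(1 + 2*(-3))))) - 84139) = 1/((7 - 2*(18 - (0 - (-3)*(1 - 6)))) - 84139) = 1/((7 - 2*(18 - (0 - (-3)*(-5)))) - 84139) = 1/((7 - 2*(18 - (0 - 1*15))) - 84139) = 1/((7 - 2*(18 - (0 - 15))) - 84139) = 1/((7 - 2*(18 - 1*(-15))) - 84139) = 1/((7 - 2*(18 + 15)) - 84139) = 1/((7 - 2*33) - 84139) = 1/((7 - 66) - 84139) = 1/(-59 - 84139) = 1/(-84198) = -1/84198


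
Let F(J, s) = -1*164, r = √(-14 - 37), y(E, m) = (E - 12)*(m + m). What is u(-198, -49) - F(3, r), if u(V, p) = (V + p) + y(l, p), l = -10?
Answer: 2073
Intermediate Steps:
y(E, m) = 2*m*(-12 + E) (y(E, m) = (-12 + E)*(2*m) = 2*m*(-12 + E))
r = I*√51 (r = √(-51) = I*√51 ≈ 7.1414*I)
F(J, s) = -164
u(V, p) = V - 43*p (u(V, p) = (V + p) + 2*p*(-12 - 10) = (V + p) + 2*p*(-22) = (V + p) - 44*p = V - 43*p)
u(-198, -49) - F(3, r) = (-198 - 43*(-49)) - 1*(-164) = (-198 + 2107) + 164 = 1909 + 164 = 2073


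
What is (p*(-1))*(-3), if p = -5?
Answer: -15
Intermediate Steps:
(p*(-1))*(-3) = -5*(-1)*(-3) = 5*(-3) = -15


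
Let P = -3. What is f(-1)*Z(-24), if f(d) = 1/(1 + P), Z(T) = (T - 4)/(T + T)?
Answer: -7/24 ≈ -0.29167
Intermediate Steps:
Z(T) = (-4 + T)/(2*T) (Z(T) = (-4 + T)/((2*T)) = (-4 + T)*(1/(2*T)) = (-4 + T)/(2*T))
f(d) = -1/2 (f(d) = 1/(1 - 3) = 1/(-2) = -1/2)
f(-1)*Z(-24) = -(-4 - 24)/(4*(-24)) = -(-1)*(-28)/(4*24) = -1/2*7/12 = -7/24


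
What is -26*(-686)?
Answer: 17836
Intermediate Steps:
-26*(-686) = -1*(-17836) = 17836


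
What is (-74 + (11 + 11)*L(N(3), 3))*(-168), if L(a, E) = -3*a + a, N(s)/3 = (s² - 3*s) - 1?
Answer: -9744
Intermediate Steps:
N(s) = -3 - 9*s + 3*s² (N(s) = 3*((s² - 3*s) - 1) = 3*(-1 + s² - 3*s) = -3 - 9*s + 3*s²)
L(a, E) = -2*a
(-74 + (11 + 11)*L(N(3), 3))*(-168) = (-74 + (11 + 11)*(-2*(-3 - 9*3 + 3*3²)))*(-168) = (-74 + 22*(-2*(-3 - 27 + 3*9)))*(-168) = (-74 + 22*(-2*(-3 - 27 + 27)))*(-168) = (-74 + 22*(-2*(-3)))*(-168) = (-74 + 22*6)*(-168) = (-74 + 132)*(-168) = 58*(-168) = -9744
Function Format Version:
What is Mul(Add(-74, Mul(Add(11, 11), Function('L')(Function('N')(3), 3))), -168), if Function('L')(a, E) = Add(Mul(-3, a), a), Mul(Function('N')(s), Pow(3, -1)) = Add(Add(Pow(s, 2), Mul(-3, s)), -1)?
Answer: -9744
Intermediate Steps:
Function('N')(s) = Add(-3, Mul(-9, s), Mul(3, Pow(s, 2))) (Function('N')(s) = Mul(3, Add(Add(Pow(s, 2), Mul(-3, s)), -1)) = Mul(3, Add(-1, Pow(s, 2), Mul(-3, s))) = Add(-3, Mul(-9, s), Mul(3, Pow(s, 2))))
Function('L')(a, E) = Mul(-2, a)
Mul(Add(-74, Mul(Add(11, 11), Function('L')(Function('N')(3), 3))), -168) = Mul(Add(-74, Mul(Add(11, 11), Mul(-2, Add(-3, Mul(-9, 3), Mul(3, Pow(3, 2)))))), -168) = Mul(Add(-74, Mul(22, Mul(-2, Add(-3, -27, Mul(3, 9))))), -168) = Mul(Add(-74, Mul(22, Mul(-2, Add(-3, -27, 27)))), -168) = Mul(Add(-74, Mul(22, Mul(-2, -3))), -168) = Mul(Add(-74, Mul(22, 6)), -168) = Mul(Add(-74, 132), -168) = Mul(58, -168) = -9744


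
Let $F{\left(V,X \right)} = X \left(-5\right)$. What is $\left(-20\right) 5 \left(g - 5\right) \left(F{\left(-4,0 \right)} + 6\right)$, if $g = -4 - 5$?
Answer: $8400$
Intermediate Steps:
$F{\left(V,X \right)} = - 5 X$
$g = -9$
$\left(-20\right) 5 \left(g - 5\right) \left(F{\left(-4,0 \right)} + 6\right) = \left(-20\right) 5 \left(-9 - 5\right) \left(\left(-5\right) 0 + 6\right) = - 100 \left(- 14 \left(0 + 6\right)\right) = - 100 \left(\left(-14\right) 6\right) = \left(-100\right) \left(-84\right) = 8400$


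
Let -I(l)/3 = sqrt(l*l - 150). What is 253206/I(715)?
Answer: -84402*sqrt(20443)/102215 ≈ -118.06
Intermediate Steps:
I(l) = -3*sqrt(-150 + l**2) (I(l) = -3*sqrt(l*l - 150) = -3*sqrt(l**2 - 150) = -3*sqrt(-150 + l**2))
253206/I(715) = 253206/((-3*sqrt(-150 + 715**2))) = 253206/((-3*sqrt(-150 + 511225))) = 253206/((-15*sqrt(20443))) = 253206*(-sqrt(20443)/306645) = -84402*sqrt(20443)/102215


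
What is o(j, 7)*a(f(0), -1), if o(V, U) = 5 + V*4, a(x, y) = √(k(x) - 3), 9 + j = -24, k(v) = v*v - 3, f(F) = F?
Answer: -127*I*√6 ≈ -311.08*I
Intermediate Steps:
k(v) = -3 + v² (k(v) = v² - 3 = -3 + v²)
j = -33 (j = -9 - 24 = -33)
a(x, y) = √(-6 + x²) (a(x, y) = √((-3 + x²) - 3) = √(-6 + x²))
o(V, U) = 5 + 4*V
o(j, 7)*a(f(0), -1) = (5 + 4*(-33))*√(-6 + 0²) = (5 - 132)*√(-6 + 0) = -127*I*√6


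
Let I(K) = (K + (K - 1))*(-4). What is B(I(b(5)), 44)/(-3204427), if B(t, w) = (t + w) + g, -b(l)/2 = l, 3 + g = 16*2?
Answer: -157/3204427 ≈ -4.8995e-5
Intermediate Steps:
g = 29 (g = -3 + 16*2 = -3 + 32 = 29)
b(l) = -2*l
I(K) = 4 - 8*K (I(K) = (K + (-1 + K))*(-4) = (-1 + 2*K)*(-4) = 4 - 8*K)
B(t, w) = 29 + t + w (B(t, w) = (t + w) + 29 = 29 + t + w)
B(I(b(5)), 44)/(-3204427) = (29 + (4 - (-16)*5) + 44)/(-3204427) = (29 + (4 - 8*(-10)) + 44)*(-1/3204427) = (29 + (4 + 80) + 44)*(-1/3204427) = (29 + 84 + 44)*(-1/3204427) = 157*(-1/3204427) = -157/3204427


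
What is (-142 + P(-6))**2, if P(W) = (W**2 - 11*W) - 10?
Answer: 2500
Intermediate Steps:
P(W) = -10 + W**2 - 11*W
(-142 + P(-6))**2 = (-142 + (-10 + (-6)**2 - 11*(-6)))**2 = (-142 + (-10 + 36 + 66))**2 = (-142 + 92)**2 = (-50)**2 = 2500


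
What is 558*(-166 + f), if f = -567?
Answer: -409014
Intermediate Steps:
558*(-166 + f) = 558*(-166 - 567) = 558*(-733) = -409014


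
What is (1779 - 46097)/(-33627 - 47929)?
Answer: 22159/40778 ≈ 0.54341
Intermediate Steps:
(1779 - 46097)/(-33627 - 47929) = -44318/(-81556) = -44318*(-1/81556) = 22159/40778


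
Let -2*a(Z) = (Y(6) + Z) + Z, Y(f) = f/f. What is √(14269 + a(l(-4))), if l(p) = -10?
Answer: 3*√6346/2 ≈ 119.49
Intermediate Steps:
Y(f) = 1
a(Z) = -½ - Z (a(Z) = -((1 + Z) + Z)/2 = -(1 + 2*Z)/2 = -½ - Z)
√(14269 + a(l(-4))) = √(14269 + (-½ - 1*(-10))) = √(14269 + (-½ + 10)) = √(14269 + 19/2) = √(28557/2) = 3*√6346/2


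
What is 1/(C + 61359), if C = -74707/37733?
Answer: 37733/2315184440 ≈ 1.6298e-5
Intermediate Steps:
C = -74707/37733 (C = -74707*1/37733 = -74707/37733 ≈ -1.9799)
1/(C + 61359) = 1/(-74707/37733 + 61359) = 1/(2315184440/37733) = 37733/2315184440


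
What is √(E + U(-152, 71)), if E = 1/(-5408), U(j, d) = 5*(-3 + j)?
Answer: 3*I*√931378/104 ≈ 27.839*I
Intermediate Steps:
U(j, d) = -15 + 5*j
E = -1/5408 ≈ -0.00018491
√(E + U(-152, 71)) = √(-1/5408 + (-15 + 5*(-152))) = √(-1/5408 + (-15 - 760)) = √(-1/5408 - 775) = √(-4191201/5408) = 3*I*√931378/104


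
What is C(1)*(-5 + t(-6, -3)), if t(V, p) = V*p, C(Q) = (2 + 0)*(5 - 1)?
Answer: 104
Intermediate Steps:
C(Q) = 8 (C(Q) = 2*4 = 8)
C(1)*(-5 + t(-6, -3)) = 8*(-5 - 6*(-3)) = 8*(-5 + 18) = 8*13 = 104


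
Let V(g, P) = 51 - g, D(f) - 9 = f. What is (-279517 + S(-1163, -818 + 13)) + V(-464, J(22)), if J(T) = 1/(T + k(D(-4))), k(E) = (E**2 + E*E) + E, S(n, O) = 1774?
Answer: -277228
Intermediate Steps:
D(f) = 9 + f
k(E) = E + 2*E**2 (k(E) = (E**2 + E**2) + E = 2*E**2 + E = E + 2*E**2)
J(T) = 1/(55 + T) (J(T) = 1/(T + (9 - 4)*(1 + 2*(9 - 4))) = 1/(T + 5*(1 + 2*5)) = 1/(T + 5*(1 + 10)) = 1/(T + 5*11) = 1/(T + 55) = 1/(55 + T))
(-279517 + S(-1163, -818 + 13)) + V(-464, J(22)) = (-279517 + 1774) + (51 - 1*(-464)) = -277743 + (51 + 464) = -277743 + 515 = -277228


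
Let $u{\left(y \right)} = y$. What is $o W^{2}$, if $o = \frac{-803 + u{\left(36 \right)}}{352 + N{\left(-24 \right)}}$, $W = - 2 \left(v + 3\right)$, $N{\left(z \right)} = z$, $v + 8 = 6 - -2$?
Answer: $- \frac{6903}{82} \approx -84.183$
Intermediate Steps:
$v = 0$ ($v = -8 + \left(6 - -2\right) = -8 + \left(6 + 2\right) = -8 + 8 = 0$)
$W = -6$ ($W = - 2 \left(0 + 3\right) = \left(-2\right) 3 = -6$)
$o = - \frac{767}{328}$ ($o = \frac{-803 + 36}{352 - 24} = - \frac{767}{328} \approx -2.3384$)
$o W^{2} = - \frac{767 \left(-6\right)^{2}}{328} = \left(- \frac{767}{328}\right) 36 = - \frac{6903}{82}$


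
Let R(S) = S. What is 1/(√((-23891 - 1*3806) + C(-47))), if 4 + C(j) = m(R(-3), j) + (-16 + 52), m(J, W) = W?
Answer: -I*√433/3464 ≈ -0.0060071*I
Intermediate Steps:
C(j) = 32 + j (C(j) = -4 + (j + (-16 + 52)) = -4 + (j + 36) = -4 + (36 + j) = 32 + j)
1/(√((-23891 - 1*3806) + C(-47))) = 1/(√((-23891 - 1*3806) + (32 - 47))) = 1/(√((-23891 - 3806) - 15)) = 1/(√(-27697 - 15)) = 1/(√(-27712)) = 1/(8*I*√433) = -I*√433/3464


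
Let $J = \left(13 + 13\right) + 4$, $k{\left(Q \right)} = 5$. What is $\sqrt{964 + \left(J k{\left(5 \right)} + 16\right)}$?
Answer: $\sqrt{1130} \approx 33.615$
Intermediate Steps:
$J = 30$ ($J = 26 + 4 = 30$)
$\sqrt{964 + \left(J k{\left(5 \right)} + 16\right)} = \sqrt{964 + \left(30 \cdot 5 + 16\right)} = \sqrt{964 + \left(150 + 16\right)} = \sqrt{964 + 166} = \sqrt{1130}$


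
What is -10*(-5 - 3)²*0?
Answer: 0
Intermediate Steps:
-10*(-5 - 3)²*0 = -10*(-8)²*0 = -10*64*0 = -640*0 = 0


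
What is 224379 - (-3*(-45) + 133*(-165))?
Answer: 246189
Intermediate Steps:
224379 - (-3*(-45) + 133*(-165)) = 224379 - (135 - 21945) = 224379 - 1*(-21810) = 224379 + 21810 = 246189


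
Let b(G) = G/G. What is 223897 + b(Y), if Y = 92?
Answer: 223898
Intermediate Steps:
b(G) = 1
223897 + b(Y) = 223897 + 1 = 223898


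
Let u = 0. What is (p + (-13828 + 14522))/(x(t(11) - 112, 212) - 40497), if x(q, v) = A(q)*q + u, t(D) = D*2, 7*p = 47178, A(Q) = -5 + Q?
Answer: -52036/223629 ≈ -0.23269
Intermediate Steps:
p = 47178/7 (p = (⅐)*47178 = 47178/7 ≈ 6739.7)
t(D) = 2*D
x(q, v) = q*(-5 + q) (x(q, v) = (-5 + q)*q + 0 = q*(-5 + q) + 0 = q*(-5 + q))
(p + (-13828 + 14522))/(x(t(11) - 112, 212) - 40497) = (47178/7 + (-13828 + 14522))/((2*11 - 112)*(-5 + (2*11 - 112)) - 40497) = (47178/7 + 694)/((22 - 112)*(-5 + (22 - 112)) - 40497) = 52036/(7*(-90*(-5 - 90) - 40497)) = 52036/(7*(-90*(-95) - 40497)) = 52036/(7*(8550 - 40497)) = (52036/7)/(-31947) = (52036/7)*(-1/31947) = -52036/223629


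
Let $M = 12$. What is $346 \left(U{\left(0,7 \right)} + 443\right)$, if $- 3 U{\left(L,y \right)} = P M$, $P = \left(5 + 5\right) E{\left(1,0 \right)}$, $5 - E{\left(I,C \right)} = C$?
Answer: $84078$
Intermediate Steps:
$E{\left(I,C \right)} = 5 - C$
$P = 50$ ($P = \left(5 + 5\right) \left(5 - 0\right) = 10 \left(5 + 0\right) = 10 \cdot 5 = 50$)
$U{\left(L,y \right)} = -200$ ($U{\left(L,y \right)} = - \frac{50 \cdot 12}{3} = \left(- \frac{1}{3}\right) 600 = -200$)
$346 \left(U{\left(0,7 \right)} + 443\right) = 346 \left(-200 + 443\right) = 346 \cdot 243 = 84078$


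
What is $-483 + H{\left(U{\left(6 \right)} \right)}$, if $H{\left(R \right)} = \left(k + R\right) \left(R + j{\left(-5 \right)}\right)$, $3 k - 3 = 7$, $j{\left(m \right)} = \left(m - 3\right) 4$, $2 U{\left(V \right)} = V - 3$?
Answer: $- \frac{7565}{12} \approx -630.42$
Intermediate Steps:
$U{\left(V \right)} = - \frac{3}{2} + \frac{V}{2}$ ($U{\left(V \right)} = \frac{V - 3}{2} = \frac{-3 + V}{2} = - \frac{3}{2} + \frac{V}{2}$)
$j{\left(m \right)} = -12 + 4 m$ ($j{\left(m \right)} = \left(-3 + m\right) 4 = -12 + 4 m$)
$k = \frac{10}{3}$ ($k = 1 + \frac{1}{3} \cdot 7 = 1 + \frac{7}{3} = \frac{10}{3} \approx 3.3333$)
$H{\left(R \right)} = \left(-32 + R\right) \left(\frac{10}{3} + R\right)$ ($H{\left(R \right)} = \left(\frac{10}{3} + R\right) \left(R + \left(-12 + 4 \left(-5\right)\right)\right) = \left(\frac{10}{3} + R\right) \left(R - 32\right) = \left(\frac{10}{3} + R\right) \left(-32 + R\right) = \left(-32 + R\right) \left(\frac{10}{3} + R\right)$)
$-483 + H{\left(U{\left(6 \right)} \right)} = -483 - \left(\frac{320}{3} - \left(- \frac{3}{2} + \frac{1}{2} \cdot 6\right)^{2} + \frac{86 \left(- \frac{3}{2} + \frac{1}{2} \cdot 6\right)}{3}\right) = -483 - \left(\frac{320}{3} - \left(- \frac{3}{2} + 3\right)^{2} + \frac{86 \left(- \frac{3}{2} + 3\right)}{3}\right) = -483 - \left(\frac{449}{3} - \frac{9}{4}\right) = -483 - \frac{1769}{12} = - \frac{7565}{12}$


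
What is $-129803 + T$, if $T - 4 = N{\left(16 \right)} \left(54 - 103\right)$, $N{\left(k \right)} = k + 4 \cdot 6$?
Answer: $-131759$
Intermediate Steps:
$N{\left(k \right)} = 24 + k$ ($N{\left(k \right)} = k + 24 = 24 + k$)
$T = -1956$ ($T = 4 + \left(24 + 16\right) \left(54 - 103\right) = 4 + 40 \left(-49\right) = 4 - 1960 = -1956$)
$-129803 + T = -129803 - 1956 = -131759$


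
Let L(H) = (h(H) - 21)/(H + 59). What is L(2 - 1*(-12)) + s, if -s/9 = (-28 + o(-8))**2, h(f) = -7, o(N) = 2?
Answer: -444160/73 ≈ -6084.4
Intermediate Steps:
s = -6084 (s = -9*(-28 + 2)**2 = -9*(-26)**2 = -9*676 = -6084)
L(H) = -28/(59 + H) (L(H) = (-7 - 21)/(H + 59) = -28/(59 + H))
L(2 - 1*(-12)) + s = -28/(59 + (2 - 1*(-12))) - 6084 = -28/(59 + (2 + 12)) - 6084 = -28/(59 + 14) - 6084 = -28/73 - 6084 = -444160/73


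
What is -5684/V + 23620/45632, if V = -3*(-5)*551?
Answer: -553043/3251280 ≈ -0.17010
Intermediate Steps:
V = 8265 (V = 15*551 = 8265)
-5684/V + 23620/45632 = -5684/8265 + 23620/45632 = -5684*1/8265 + 23620*(1/45632) = -196/285 + 5905/11408 = -553043/3251280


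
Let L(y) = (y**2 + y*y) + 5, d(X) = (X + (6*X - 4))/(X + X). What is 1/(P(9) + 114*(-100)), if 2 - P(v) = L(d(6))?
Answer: -18/205615 ≈ -8.7542e-5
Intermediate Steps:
d(X) = (-4 + 7*X)/(2*X) (d(X) = (X + (-4 + 6*X))/((2*X)) = (-4 + 7*X)*(1/(2*X)) = (-4 + 7*X)/(2*X))
L(y) = 5 + 2*y**2 (L(y) = (y**2 + y**2) + 5 = 2*y**2 + 5 = 5 + 2*y**2)
P(v) = -415/18 (P(v) = 2 - (5 + 2*(7/2 - 2/6)**2) = 2 - (5 + 2*(7/2 - 2*1/6)**2) = 2 - (5 + 2*(7/2 - 1/3)**2) = 2 - (5 + 2*(19/6)**2) = 2 - (5 + 2*(361/36)) = 2 - (5 + 361/18) = 2 - 1*451/18 = 2 - 451/18 = -415/18)
1/(P(9) + 114*(-100)) = 1/(-415/18 + 114*(-100)) = 1/(-415/18 - 11400) = 1/(-205615/18) = -18/205615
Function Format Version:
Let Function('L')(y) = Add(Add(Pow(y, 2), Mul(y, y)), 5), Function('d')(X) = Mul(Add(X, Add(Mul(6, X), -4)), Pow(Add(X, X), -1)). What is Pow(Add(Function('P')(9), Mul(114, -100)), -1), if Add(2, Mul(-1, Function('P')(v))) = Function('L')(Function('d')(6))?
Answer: Rational(-18, 205615) ≈ -8.7542e-5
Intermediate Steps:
Function('d')(X) = Mul(Rational(1, 2), Pow(X, -1), Add(-4, Mul(7, X))) (Function('d')(X) = Mul(Add(X, Add(-4, Mul(6, X))), Pow(Mul(2, X), -1)) = Mul(Add(-4, Mul(7, X)), Mul(Rational(1, 2), Pow(X, -1))) = Mul(Rational(1, 2), Pow(X, -1), Add(-4, Mul(7, X))))
Function('L')(y) = Add(5, Mul(2, Pow(y, 2))) (Function('L')(y) = Add(Add(Pow(y, 2), Pow(y, 2)), 5) = Add(Mul(2, Pow(y, 2)), 5) = Add(5, Mul(2, Pow(y, 2))))
Function('P')(v) = Rational(-415, 18) (Function('P')(v) = Add(2, Mul(-1, Add(5, Mul(2, Pow(Add(Rational(7, 2), Mul(-2, Pow(6, -1))), 2))))) = Add(2, Mul(-1, Add(5, Mul(2, Pow(Add(Rational(7, 2), Mul(-2, Rational(1, 6))), 2))))) = Add(2, Mul(-1, Add(5, Mul(2, Pow(Add(Rational(7, 2), Rational(-1, 3)), 2))))) = Add(2, Mul(-1, Add(5, Mul(2, Pow(Rational(19, 6), 2))))) = Add(2, Mul(-1, Add(5, Mul(2, Rational(361, 36))))) = Add(2, Mul(-1, Add(5, Rational(361, 18)))) = Add(2, Mul(-1, Rational(451, 18))) = Add(2, Rational(-451, 18)) = Rational(-415, 18))
Pow(Add(Function('P')(9), Mul(114, -100)), -1) = Pow(Add(Rational(-415, 18), Mul(114, -100)), -1) = Pow(Add(Rational(-415, 18), -11400), -1) = Pow(Rational(-205615, 18), -1) = Rational(-18, 205615)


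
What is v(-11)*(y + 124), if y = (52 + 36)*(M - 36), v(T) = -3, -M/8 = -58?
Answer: -113364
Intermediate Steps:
M = 464 (M = -8*(-58) = 464)
y = 37664 (y = (52 + 36)*(464 - 36) = 88*428 = 37664)
v(-11)*(y + 124) = -3*(37664 + 124) = -3*37788 = -113364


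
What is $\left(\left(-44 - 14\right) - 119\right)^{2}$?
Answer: $31329$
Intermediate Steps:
$\left(\left(-44 - 14\right) - 119\right)^{2} = \left(-58 - 119\right)^{2} = \left(-177\right)^{2} = 31329$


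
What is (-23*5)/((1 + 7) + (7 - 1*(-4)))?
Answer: -115/19 ≈ -6.0526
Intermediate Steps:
(-23*5)/((1 + 7) + (7 - 1*(-4))) = -115/(8 + (7 + 4)) = -115/(8 + 11) = -115/19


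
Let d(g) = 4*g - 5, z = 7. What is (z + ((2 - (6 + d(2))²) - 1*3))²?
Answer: 5625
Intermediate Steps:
d(g) = -5 + 4*g
(z + ((2 - (6 + d(2))²) - 1*3))² = (7 + ((2 - (6 + (-5 + 4*2))²) - 1*3))² = (7 + ((2 - (6 + (-5 + 8))²) - 3))² = (7 + ((2 - (6 + 3)²) - 3))² = (7 + ((2 - 1*9²) - 3))² = (7 + ((2 - 1*81) - 3))² = (7 + ((2 - 81) - 3))² = (7 + (-79 - 3))² = (7 - 82)² = (-75)² = 5625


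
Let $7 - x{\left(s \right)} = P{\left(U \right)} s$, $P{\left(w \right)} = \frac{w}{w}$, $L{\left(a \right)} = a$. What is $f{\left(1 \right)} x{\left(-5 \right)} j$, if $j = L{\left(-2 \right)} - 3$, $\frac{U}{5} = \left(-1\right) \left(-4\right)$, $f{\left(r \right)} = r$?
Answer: $-60$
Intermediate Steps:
$U = 20$ ($U = 5 \left(\left(-1\right) \left(-4\right)\right) = 5 \cdot 4 = 20$)
$P{\left(w \right)} = 1$
$j = -5$ ($j = -2 - 3 = -5$)
$x{\left(s \right)} = 7 - s$ ($x{\left(s \right)} = 7 - 1 s = 7 - s$)
$f{\left(1 \right)} x{\left(-5 \right)} j = 1 \left(7 - -5\right) \left(-5\right) = 1 \left(7 + 5\right) \left(-5\right) = 1 \cdot 12 \left(-5\right) = 12 \left(-5\right) = -60$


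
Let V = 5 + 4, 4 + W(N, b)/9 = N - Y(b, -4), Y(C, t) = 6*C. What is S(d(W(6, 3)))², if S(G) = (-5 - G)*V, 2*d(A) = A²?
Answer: 8715529449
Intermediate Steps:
W(N, b) = -36 - 54*b + 9*N (W(N, b) = -36 + 9*(N - 6*b) = -36 + (-54*b + 9*N) = -36 - 54*b + 9*N)
V = 9
d(A) = A²/2
S(G) = -45 - 9*G (S(G) = (-5 - G)*9 = -45 - 9*G)
S(d(W(6, 3)))² = (-45 - 9*(-36 - 54*3 + 9*6)²/2)² = (-45 - 9*(-36 - 162 + 54)²/2)² = (-45 - 9*(-144)²/2)² = (-45 - 9*20736/2)² = (-45 - 9*10368)² = (-45 - 93312)² = (-93357)² = 8715529449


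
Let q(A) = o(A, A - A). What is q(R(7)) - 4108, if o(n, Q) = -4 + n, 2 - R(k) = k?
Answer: -4117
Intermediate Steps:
R(k) = 2 - k
q(A) = -4 + A
q(R(7)) - 4108 = (-4 + (2 - 1*7)) - 4108 = (-4 + (2 - 7)) - 4108 = (-4 - 5) - 4108 = -9 - 4108 = -4117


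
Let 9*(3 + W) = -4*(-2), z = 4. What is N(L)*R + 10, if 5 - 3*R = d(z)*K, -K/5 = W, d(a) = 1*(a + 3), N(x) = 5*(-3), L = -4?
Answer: 3190/9 ≈ 354.44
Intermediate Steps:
N(x) = -15
d(a) = 3 + a (d(a) = 1*(3 + a) = 3 + a)
W = -19/9 (W = -3 + (-4*(-2))/9 = -3 + (1/9)*8 = -3 + 8/9 = -19/9 ≈ -2.1111)
K = 95/9 (K = -5*(-19/9) = 95/9 ≈ 10.556)
R = -620/27 (R = 5/3 - (3 + 4)*95/(3*9) = 5/3 - 7*95/(3*9) = 5/3 - 1/3*665/9 = 5/3 - 665/27 = -620/27 ≈ -22.963)
N(L)*R + 10 = -15*(-620/27) + 10 = 3100/9 + 10 = 3190/9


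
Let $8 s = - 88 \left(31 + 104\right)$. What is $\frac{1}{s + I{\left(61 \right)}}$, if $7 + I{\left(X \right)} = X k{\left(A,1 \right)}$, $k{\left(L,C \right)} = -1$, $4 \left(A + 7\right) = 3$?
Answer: $- \frac{1}{1553} \approx -0.00064391$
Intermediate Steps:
$A = - \frac{25}{4}$ ($A = -7 + \frac{1}{4} \cdot 3 = -7 + \frac{3}{4} = - \frac{25}{4} \approx -6.25$)
$I{\left(X \right)} = -7 - X$ ($I{\left(X \right)} = -7 + X \left(-1\right) = -7 - X$)
$s = -1485$ ($s = \frac{\left(-88\right) \left(31 + 104\right)}{8} = \frac{\left(-88\right) 135}{8} = \frac{1}{8} \left(-11880\right) = -1485$)
$\frac{1}{s + I{\left(61 \right)}} = \frac{1}{-1485 - 68} = \frac{1}{-1553} = - \frac{1}{1553}$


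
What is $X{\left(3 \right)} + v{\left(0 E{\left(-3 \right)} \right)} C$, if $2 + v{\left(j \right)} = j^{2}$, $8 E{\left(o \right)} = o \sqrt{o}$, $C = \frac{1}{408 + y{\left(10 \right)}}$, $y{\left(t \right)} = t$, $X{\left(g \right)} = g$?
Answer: $\frac{626}{209} \approx 2.9952$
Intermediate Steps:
$C = \frac{1}{418}$ ($C = \frac{1}{408 + 10} = \frac{1}{418} \approx 0.0023923$)
$E{\left(o \right)} = \frac{o^{\frac{3}{2}}}{8}$ ($E{\left(o \right)} = \frac{o \sqrt{o}}{8} = \frac{o^{\frac{3}{2}}}{8}$)
$v{\left(j \right)} = -2 + j^{2}$
$X{\left(3 \right)} + v{\left(0 E{\left(-3 \right)} \right)} C = 3 + \left(-2 + \left(0 \frac{\left(-3\right)^{\frac{3}{2}}}{8}\right)^{2}\right) \frac{1}{418} = 3 + \left(-2 + \left(0 \frac{\left(-3\right) i \sqrt{3}}{8}\right)^{2}\right) \frac{1}{418} = 3 + \left(-2 + \left(0 \left(- \frac{3 i \sqrt{3}}{8}\right)\right)^{2}\right) \frac{1}{418} = 3 + \left(-2 + 0^{2}\right) \frac{1}{418} = 3 + \left(-2 + 0\right) \frac{1}{418} = 3 - \frac{1}{209} = \frac{626}{209}$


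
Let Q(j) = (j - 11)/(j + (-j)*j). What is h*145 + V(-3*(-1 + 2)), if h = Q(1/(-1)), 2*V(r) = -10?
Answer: 865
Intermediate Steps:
Q(j) = (-11 + j)/(j - j²)
V(r) = -5 (V(r) = (½)*(-10) = -5)
h = 6 (h = (11 - 1/(-1))/((1/(-1))*(-1 + 1/(-1))) = (11 - 1*(-1))/((-1)*(-1 - 1)) = -1*(11 + 1)/(-2) = -1*(-½)*12 = 6)
h*145 + V(-3*(-1 + 2)) = 6*145 - 5 = 870 - 5 = 865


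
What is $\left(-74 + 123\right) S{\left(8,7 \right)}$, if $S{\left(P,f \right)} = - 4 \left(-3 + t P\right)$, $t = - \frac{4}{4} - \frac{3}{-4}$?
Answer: $980$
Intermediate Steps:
$t = - \frac{1}{4}$ ($t = \left(-4\right) \frac{1}{4} - - \frac{3}{4} = -1 + \frac{3}{4} = - \frac{1}{4} \approx -0.25$)
$S{\left(P,f \right)} = 12 + P$ ($S{\left(P,f \right)} = - 4 \left(-3 - \frac{P}{4}\right) = 12 + P$)
$\left(-74 + 123\right) S{\left(8,7 \right)} = \left(-74 + 123\right) \left(12 + 8\right) = 49 \cdot 20 = 980$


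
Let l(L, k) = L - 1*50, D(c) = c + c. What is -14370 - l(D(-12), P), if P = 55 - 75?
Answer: -14296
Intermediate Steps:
D(c) = 2*c
P = -20
l(L, k) = -50 + L (l(L, k) = L - 50 = -50 + L)
-14370 - l(D(-12), P) = -14370 - (-50 + 2*(-12)) = -14370 - (-50 - 24) = -14370 - 1*(-74) = -14370 + 74 = -14296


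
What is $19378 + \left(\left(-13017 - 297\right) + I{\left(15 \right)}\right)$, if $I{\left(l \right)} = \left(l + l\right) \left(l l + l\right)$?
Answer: $13264$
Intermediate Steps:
$I{\left(l \right)} = 2 l \left(l + l^{2}\right)$ ($I{\left(l \right)} = 2 l \left(l^{2} + l\right) = 2 l \left(l + l^{2}\right)$)
$19378 + \left(\left(-13017 - 297\right) + I{\left(15 \right)}\right) = 19378 + \left(\left(-13017 - 297\right) + 2 \cdot 15^{2} \left(1 + 15\right)\right) = 19378 - \left(13314 - 7200\right) = 19378 + \left(-13314 + 7200\right) = 19378 - 6114 = 13264$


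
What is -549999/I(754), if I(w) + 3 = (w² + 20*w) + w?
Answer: -549999/584347 ≈ -0.94122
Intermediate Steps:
I(w) = -3 + w² + 21*w (I(w) = -3 + ((w² + 20*w) + w) = -3 + (w² + 21*w) = -3 + w² + 21*w)
-549999/I(754) = -549999/(-3 + 754² + 21*754) = -549999/(-3 + 568516 + 15834) = -549999/584347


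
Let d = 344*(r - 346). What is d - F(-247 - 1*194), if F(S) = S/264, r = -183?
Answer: -16013741/88 ≈ -1.8197e+5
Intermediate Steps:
d = -181976 (d = 344*(-183 - 346) = 344*(-529) = -181976)
F(S) = S/264 (F(S) = S*(1/264) = S/264)
d - F(-247 - 1*194) = -181976 - (-247 - 1*194)/264 = -181976 - (-247 - 194)/264 = -181976 - (-441)/264 = -181976 - 1*(-147/88) = -181976 + 147/88 = -16013741/88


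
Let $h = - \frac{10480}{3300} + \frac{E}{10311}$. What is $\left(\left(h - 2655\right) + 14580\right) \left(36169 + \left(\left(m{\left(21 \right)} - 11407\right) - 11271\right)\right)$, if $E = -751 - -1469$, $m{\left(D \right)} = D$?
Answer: $\frac{30451389184008}{189035} \approx 1.6109 \cdot 10^{8}$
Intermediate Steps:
$E = 718$ ($E = -751 + 1469 = 718$)
$h = - \frac{587166}{189035}$ ($h = - \frac{10480}{3300} + \frac{718}{10311} = \left(-10480\right) \frac{1}{3300} + 718 \cdot \frac{1}{10311} = - \frac{524}{165} + \frac{718}{10311} = - \frac{587166}{189035} \approx -3.1061$)
$\left(\left(h - 2655\right) + 14580\right) \left(36169 + \left(\left(m{\left(21 \right)} - 11407\right) - 11271\right)\right) = \left(\left(- \frac{587166}{189035} - 2655\right) + 14580\right) \left(36169 + \left(\left(21 - 11407\right) - 11271\right)\right) = \left(- \frac{502475091}{189035} + 14580\right) \left(36169 - 22657\right) = \frac{2253655209 \left(36169 - 22657\right)}{189035} = \frac{2253655209}{189035} \cdot 13512 = \frac{30451389184008}{189035}$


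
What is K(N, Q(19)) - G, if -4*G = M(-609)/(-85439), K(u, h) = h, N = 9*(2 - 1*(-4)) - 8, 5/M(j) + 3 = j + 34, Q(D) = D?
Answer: 3753164397/197534968 ≈ 19.000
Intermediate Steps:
M(j) = 5/(31 + j) (M(j) = 5/(-3 + (j + 34)) = 5/(-3 + (34 + j)) = 5/(31 + j))
N = 46 (N = 9*(2 + 4) - 8 = 9*6 - 8 = 54 - 8 = 46)
G = -5/197534968 (G = -5/(31 - 609)/(4*(-85439)) = -5/(-578)*(-1)/(4*85439) = -5*(-1/578)*(-1)/(4*85439) = -(-5)*(-1)/(2312*85439) = -1/4*5/49383742 = -5/197534968 ≈ -2.5312e-8)
K(N, Q(19)) - G = 19 - 1*(-5/197534968) = 19 + 5/197534968 = 3753164397/197534968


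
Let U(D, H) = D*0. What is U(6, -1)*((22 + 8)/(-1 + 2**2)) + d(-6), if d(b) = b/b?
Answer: 1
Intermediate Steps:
U(D, H) = 0
d(b) = 1
U(6, -1)*((22 + 8)/(-1 + 2**2)) + d(-6) = 0*((22 + 8)/(-1 + 2**2)) + 1 = 0*(30/(-1 + 4)) + 1 = 0*(30/3) + 1 = 0*(30*(1/3)) + 1 = 0*10 + 1 = 0 + 1 = 1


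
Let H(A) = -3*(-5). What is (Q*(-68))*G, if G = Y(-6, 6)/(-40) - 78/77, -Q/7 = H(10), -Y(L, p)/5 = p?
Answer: -20655/11 ≈ -1877.7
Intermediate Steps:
Y(L, p) = -5*p
H(A) = 15
Q = -105 (Q = -7*15 = -105)
G = -81/308 (G = -5*6/(-40) - 78/77 = -30*(-1/40) - 78*1/77 = 3/4 - 78/77 = -81/308 ≈ -0.26299)
(Q*(-68))*G = -105*(-68)*(-81/308) = 7140*(-81/308) = -20655/11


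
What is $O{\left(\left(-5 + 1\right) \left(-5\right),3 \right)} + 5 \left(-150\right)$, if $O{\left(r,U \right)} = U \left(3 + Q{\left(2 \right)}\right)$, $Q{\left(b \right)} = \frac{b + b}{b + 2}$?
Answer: $-738$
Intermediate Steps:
$Q{\left(b \right)} = \frac{2 b}{2 + b}$
$O{\left(r,U \right)} = 4 U$ ($O{\left(r,U \right)} = U \left(3 + 2 \cdot 2 \frac{1}{2 + 2}\right) = U \left(3 + 2 \cdot 2 \cdot \frac{1}{4}\right) = U \left(3 + 1\right) = U 4 = 4 U$)
$O{\left(\left(-5 + 1\right) \left(-5\right),3 \right)} + 5 \left(-150\right) = 4 \cdot 3 + 5 \left(-150\right) = 12 - 750 = -738$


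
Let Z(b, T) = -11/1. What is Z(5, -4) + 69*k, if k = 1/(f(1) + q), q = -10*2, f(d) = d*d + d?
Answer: -89/6 ≈ -14.833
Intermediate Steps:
f(d) = d + d**2 (f(d) = d**2 + d = d + d**2)
Z(b, T) = -11 (Z(b, T) = -11*1 = -11)
q = -20
k = -1/18 (k = 1/(1*(1 + 1) - 20) = 1/(1*2 - 20) = 1/(2 - 20) = 1/(-18) = -1/18 ≈ -0.055556)
Z(5, -4) + 69*k = -11 + 69*(-1/18) = -11 - 23/6 = -89/6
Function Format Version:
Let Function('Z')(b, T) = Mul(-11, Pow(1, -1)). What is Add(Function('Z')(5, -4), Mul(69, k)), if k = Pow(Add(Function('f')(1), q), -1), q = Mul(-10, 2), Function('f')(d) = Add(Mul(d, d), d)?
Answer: Rational(-89, 6) ≈ -14.833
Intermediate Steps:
Function('f')(d) = Add(d, Pow(d, 2)) (Function('f')(d) = Add(Pow(d, 2), d) = Add(d, Pow(d, 2)))
Function('Z')(b, T) = -11 (Function('Z')(b, T) = Mul(-11, 1) = -11)
q = -20
k = Rational(-1, 18) (k = Pow(Add(Mul(1, Add(1, 1)), -20), -1) = Pow(Add(Mul(1, 2), -20), -1) = Pow(Add(2, -20), -1) = Pow(-18, -1) = Rational(-1, 18) ≈ -0.055556)
Add(Function('Z')(5, -4), Mul(69, k)) = Add(-11, Mul(69, Rational(-1, 18))) = Add(-11, Rational(-23, 6)) = Rational(-89, 6)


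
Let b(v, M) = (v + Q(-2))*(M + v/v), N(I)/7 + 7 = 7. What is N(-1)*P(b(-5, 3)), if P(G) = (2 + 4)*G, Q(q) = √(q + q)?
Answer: 0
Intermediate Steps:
N(I) = 0 (N(I) = -49 + 7*7 = -49 + 49 = 0)
Q(q) = √2*√q (Q(q) = √(2*q) = √2*√q)
b(v, M) = (1 + M)*(v + 2*I) (b(v, M) = (v + √2*√(-2))*(M + v/v) = (v + √2*(I*√2))*(M + 1) = (v + 2*I)*(1 + M) = (1 + M)*(v + 2*I))
P(G) = 6*G
N(-1)*P(b(-5, 3)) = 0*(6*(-5 + 2*I + 3*(-5) + 2*I*3)) = 0*(6*(-5 + 2*I - 15 + 6*I)) = 0*(6*(-20 + 8*I)) = 0*(-120 + 48*I) = 0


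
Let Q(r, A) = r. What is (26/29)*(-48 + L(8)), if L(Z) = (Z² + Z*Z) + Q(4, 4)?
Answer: 2184/29 ≈ 75.310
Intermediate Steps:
L(Z) = 4 + 2*Z² (L(Z) = (Z² + Z*Z) + 4 = (Z² + Z²) + 4 = 2*Z² + 4 = 4 + 2*Z²)
(26/29)*(-48 + L(8)) = (26/29)*(-48 + (4 + 2*8²)) = (26*(1/29))*(-48 + (4 + 2*64)) = 26*(-48 + (4 + 128))/29 = 26*(-48 + 132)/29 = (26/29)*84 = 2184/29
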